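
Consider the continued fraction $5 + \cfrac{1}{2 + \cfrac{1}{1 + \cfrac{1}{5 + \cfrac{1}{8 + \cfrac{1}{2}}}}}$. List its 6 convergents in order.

5/1, 11/2, 16/3, 91/17, 744/139, 1579/295

Using the convergent recurrence p_i = a_i*p_{i-1} + p_{i-2}, q_i = a_i*q_{i-1} + q_{i-2} with p_{-2}=0, p_{-1}=1, q_{-2}=1, q_{-1}=0:
  i=0: a_0=5, p_0 = 5*1 + 0 = 5, q_0 = 5*0 + 1 = 1.
  i=1: a_1=2, p_1 = 2*5 + 1 = 11, q_1 = 2*1 + 0 = 2.
  i=2: a_2=1, p_2 = 1*11 + 5 = 16, q_2 = 1*2 + 1 = 3.
  i=3: a_3=5, p_3 = 5*16 + 11 = 91, q_3 = 5*3 + 2 = 17.
  i=4: a_4=8, p_4 = 8*91 + 16 = 744, q_4 = 8*17 + 3 = 139.
  i=5: a_5=2, p_5 = 2*744 + 91 = 1579, q_5 = 2*139 + 17 = 295.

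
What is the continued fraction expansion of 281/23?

[12; 4, 1, 1, 2]

Run the Euclidean algorithm on 281 and 23; the successive quotients are the partial quotients a_0, a_1, ... (each step inverts the fractional part left over by the previous one):
  281 = 12*23 + 5, so a_0 = 12.
  23 = 4*5 + 3, so a_1 = 4.
  5 = 1*3 + 2, so a_2 = 1.
  3 = 1*2 + 1, so a_3 = 1.
  2 = 2*1 + 0, so a_4 = 2.
The remainder reaches 0 after 5 divisions, so the expansion has 5 partial quotients, read off in order.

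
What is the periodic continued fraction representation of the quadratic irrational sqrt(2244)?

Write x_i = (sqrt(2244) + m_i)/d_i with (m_0, d_0) = (0, 1). a_0 = floor(sqrt(2244)) = 47, since 47^2 = 2209 <= 2244 < 2304 = 48^2.
Iterate m_{i+1} = d_i*a_i - m_i, d_{i+1} = (2244 - m_{i+1}^2)/d_i, a_{i+1} = floor((a_0 + m_{i+1})/d_{i+1}):
  m_1 = 1*47 - 0 = 47, d_1 = (2244 - 47^2)/1 = 35/1 = 35, a_1 = floor((47 + 47)/35) = 2.
  m_2 = 35*2 - 47 = 23, d_2 = (2244 - 23^2)/35 = 1715/35 = 49, a_2 = floor((47 + 23)/49) = 1.
  m_3 = 49*1 - 23 = 26, d_3 = (2244 - 26^2)/49 = 1568/49 = 32, a_3 = floor((47 + 26)/32) = 2.
  m_4 = 32*2 - 26 = 38, d_4 = (2244 - 38^2)/32 = 800/32 = 25, a_4 = floor((47 + 38)/25) = 3.
  m_5 = 25*3 - 38 = 37, d_5 = (2244 - 37^2)/25 = 875/25 = 35, a_5 = floor((47 + 37)/35) = 2.
  m_6 = 35*2 - 37 = 33, d_6 = (2244 - 33^2)/35 = 1155/35 = 33, a_6 = floor((47 + 33)/33) = 2.
  m_7 = 33*2 - 33 = 33, d_7 = (2244 - 33^2)/33 = 1155/33 = 35, a_7 = floor((47 + 33)/35) = 2.
  m_8 = 35*2 - 33 = 37, d_8 = (2244 - 37^2)/35 = 875/35 = 25, a_8 = floor((47 + 37)/25) = 3.
  m_9 = 25*3 - 37 = 38, d_9 = (2244 - 38^2)/25 = 800/25 = 32, a_9 = floor((47 + 38)/32) = 2.
  m_10 = 32*2 - 38 = 26, d_10 = (2244 - 26^2)/32 = 1568/32 = 49, a_10 = floor((47 + 26)/49) = 1.
  m_11 = 49*1 - 26 = 23, d_11 = (2244 - 23^2)/49 = 1715/49 = 35, a_11 = floor((47 + 23)/35) = 2.
  m_12 = 35*2 - 23 = 47, d_12 = (2244 - 47^2)/35 = 35/35 = 1, a_12 = floor((47 + 47)/1) = 94.
  m_13 = 1*94 - 47 = 47, d_13 = (2244 - 47^2)/1 = 35/1 = 35: (m_13, d_13) = (m_1, d_1) = (47, 35), so from here the quotients repeat a_1, ..., a_12; the period length is 12.
Hence the expansion of sqrt(2244) is a_0 = 47 followed by the repeating block 2, 1, 2, 3, 2, 2, 2, 3, 2, 1, 2, 94 (period 12).

[47; (2, 1, 2, 3, 2, 2, 2, 3, 2, 1, 2, 94)]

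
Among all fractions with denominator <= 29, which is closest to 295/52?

159/28

Expand x = 295/52 as a continued fraction with the Euclidean algorithm:
  295 = 5*52 + 35, so a_0 = 5.
  52 = 1*35 + 17, so a_1 = 1.
  35 = 2*17 + 1, so a_2 = 2.
  17 = 17*1 + 0, so a_3 = 17.
so x = [5; 1, 2, 17].
Convergents (p_i = a_i*p_{i-1} + p_{i-2}, q_i = a_i*q_{i-1} + q_{i-2} with p_{-2}=0, p_{-1}=1, q_{-2}=1, q_{-1}=0), until the denominator exceeds 29:
  i=0: a_0=5, p_0 = 5*1 + 0 = 5, q_0 = 5*0 + 1 = 1.
  i=1: a_1=1, p_1 = 1*5 + 1 = 6, q_1 = 1*1 + 0 = 1.
  i=2: a_2=2, p_2 = 2*6 + 5 = 17, q_2 = 2*1 + 1 = 3.
  i=3: a_3=17, p_3 = 17*17 + 6 = 295, q_3 = 17*3 + 1 = 52.
q_3 = 52 > 29, so the last convergent with denominator <= 29 is p_2/q_2 = 17/3.
The closest fraction with denominator <= 29 is either p_2/q_2 or the intermediate fraction (k*p_2 + p_1)/(k*q_2 + q_1) with the largest k >= 1 whose denominator stays <= 29; these approach x as k grows, and every other convergent or intermediate fraction in range is farther away.
Largest k: floor((29 - q_1)/q_2) = floor((29 - 1)/3) = 9.
That gives (9*17 + 6)/(9*3 + 1) = 159/28.
Compare the errors: |x - 17/3| = |295*3 - 17*52|/(52*3) = 1/156, and |x - 159/28| = |295*28 - 159*52|/(52*28) = 8/1456.
Cross-multiplying, 8*156 = 1248 < 1456 = 1*1456, so 8/1456 is smaller: the intermediate fraction 159/28 is closer to x than 17/3.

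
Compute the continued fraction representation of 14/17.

Run the Euclidean algorithm on 14 and 17; the successive quotients are the partial quotients a_0, a_1, ... (each step inverts the fractional part left over by the previous one):
  14 = 0*17 + 14, so a_0 = 0.
  17 = 1*14 + 3, so a_1 = 1.
  14 = 4*3 + 2, so a_2 = 4.
  3 = 1*2 + 1, so a_3 = 1.
  2 = 2*1 + 0, so a_4 = 2.
The remainder reaches 0 after 5 divisions, so the expansion has 5 partial quotients, read off in order.

[0; 1, 4, 1, 2]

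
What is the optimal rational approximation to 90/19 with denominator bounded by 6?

19/4

Expand x = 90/19 as a continued fraction with the Euclidean algorithm:
  90 = 4*19 + 14, so a_0 = 4.
  19 = 1*14 + 5, so a_1 = 1.
  14 = 2*5 + 4, so a_2 = 2.
  5 = 1*4 + 1, so a_3 = 1.
  4 = 4*1 + 0, so a_4 = 4.
so x = [4; 1, 2, 1, 4].
Convergents (p_i = a_i*p_{i-1} + p_{i-2}, q_i = a_i*q_{i-1} + q_{i-2} with p_{-2}=0, p_{-1}=1, q_{-2}=1, q_{-1}=0), until the denominator exceeds 6:
  i=0: a_0=4, p_0 = 4*1 + 0 = 4, q_0 = 4*0 + 1 = 1.
  i=1: a_1=1, p_1 = 1*4 + 1 = 5, q_1 = 1*1 + 0 = 1.
  i=2: a_2=2, p_2 = 2*5 + 4 = 14, q_2 = 2*1 + 1 = 3.
  i=3: a_3=1, p_3 = 1*14 + 5 = 19, q_3 = 1*3 + 1 = 4.
  i=4: a_4=4, p_4 = 4*19 + 14 = 90, q_4 = 4*4 + 3 = 19.
q_4 = 19 > 6, so the last convergent with denominator <= 6 is p_3/q_3 = 19/4.
The closest fraction with denominator <= 6 is either p_3/q_3 or the intermediate fraction (k*p_3 + p_2)/(k*q_3 + q_2) with the largest k >= 1 whose denominator stays <= 6; these approach x as k grows, and every other convergent or intermediate fraction in range is farther away.
Largest k: floor((6 - q_2)/q_3) = floor((6 - 3)/4) = 0.
Since k = 0, no intermediate fraction beyond p_3/q_3 has denominator <= 6, so the convergent 19/4 is the closest (its error is |90*4 - 19*19|/(19*4) = 1/76).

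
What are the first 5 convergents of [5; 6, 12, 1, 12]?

5/1, 31/6, 377/73, 408/79, 5273/1021

Using the convergent recurrence p_i = a_i*p_{i-1} + p_{i-2}, q_i = a_i*q_{i-1} + q_{i-2} with p_{-2}=0, p_{-1}=1, q_{-2}=1, q_{-1}=0:
  i=0: a_0=5, p_0 = 5*1 + 0 = 5, q_0 = 5*0 + 1 = 1.
  i=1: a_1=6, p_1 = 6*5 + 1 = 31, q_1 = 6*1 + 0 = 6.
  i=2: a_2=12, p_2 = 12*31 + 5 = 377, q_2 = 12*6 + 1 = 73.
  i=3: a_3=1, p_3 = 1*377 + 31 = 408, q_3 = 1*73 + 6 = 79.
  i=4: a_4=12, p_4 = 12*408 + 377 = 5273, q_4 = 12*79 + 73 = 1021.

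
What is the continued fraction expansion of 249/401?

[0; 1, 1, 1, 1, 1, 3, 4, 3]

Run the Euclidean algorithm on 249 and 401; the successive quotients are the partial quotients a_0, a_1, ... (each step inverts the fractional part left over by the previous one):
  249 = 0*401 + 249, so a_0 = 0.
  401 = 1*249 + 152, so a_1 = 1.
  249 = 1*152 + 97, so a_2 = 1.
  152 = 1*97 + 55, so a_3 = 1.
  97 = 1*55 + 42, so a_4 = 1.
  55 = 1*42 + 13, so a_5 = 1.
  42 = 3*13 + 3, so a_6 = 3.
  13 = 4*3 + 1, so a_7 = 4.
  3 = 3*1 + 0, so a_8 = 3.
The remainder reaches 0 after 9 divisions, so the expansion has 9 partial quotients, read off in order.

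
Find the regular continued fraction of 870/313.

[2; 1, 3, 1, 1, 6, 2, 2]

Run the Euclidean algorithm on 870 and 313; the successive quotients are the partial quotients a_0, a_1, ... (each step inverts the fractional part left over by the previous one):
  870 = 2*313 + 244, so a_0 = 2.
  313 = 1*244 + 69, so a_1 = 1.
  244 = 3*69 + 37, so a_2 = 3.
  69 = 1*37 + 32, so a_3 = 1.
  37 = 1*32 + 5, so a_4 = 1.
  32 = 6*5 + 2, so a_5 = 6.
  5 = 2*2 + 1, so a_6 = 2.
  2 = 2*1 + 0, so a_7 = 2.
The remainder reaches 0 after 8 divisions, so the expansion has 8 partial quotients, read off in order.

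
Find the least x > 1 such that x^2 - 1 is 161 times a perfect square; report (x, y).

(x, y) = (11775, 928)

First expand sqrt(161) as a continued fraction. With x_i = (sqrt(161) + m_i)/d_i and (m_0, d_0) = (0, 1): a_0 = floor(sqrt(161)) = 12, since 12^2 = 144 <= 161 < 169 = 13^2.
Iterate m_{i+1} = d_i*a_i - m_i, d_{i+1} = (161 - m_{i+1}^2)/d_i, a_{i+1} = floor((a_0 + m_{i+1})/d_{i+1}):
  m_1 = 1*12 - 0 = 12, d_1 = (161 - 12^2)/1 = 17/1 = 17, a_1 = floor((12 + 12)/17) = 1.
  m_2 = 17*1 - 12 = 5, d_2 = (161 - 5^2)/17 = 136/17 = 8, a_2 = floor((12 + 5)/8) = 2.
  m_3 = 8*2 - 5 = 11, d_3 = (161 - 11^2)/8 = 40/8 = 5, a_3 = floor((12 + 11)/5) = 4.
  m_4 = 5*4 - 11 = 9, d_4 = (161 - 9^2)/5 = 80/5 = 16, a_4 = floor((12 + 9)/16) = 1.
  m_5 = 16*1 - 9 = 7, d_5 = (161 - 7^2)/16 = 112/16 = 7, a_5 = floor((12 + 7)/7) = 2.
  m_6 = 7*2 - 7 = 7, d_6 = (161 - 7^2)/7 = 112/7 = 16, a_6 = floor((12 + 7)/16) = 1.
  m_7 = 16*1 - 7 = 9, d_7 = (161 - 9^2)/16 = 80/16 = 5, a_7 = floor((12 + 9)/5) = 4.
  m_8 = 5*4 - 9 = 11, d_8 = (161 - 11^2)/5 = 40/5 = 8, a_8 = floor((12 + 11)/8) = 2.
  m_9 = 8*2 - 11 = 5, d_9 = (161 - 5^2)/8 = 136/8 = 17, a_9 = floor((12 + 5)/17) = 1.
  m_10 = 17*1 - 5 = 12, d_10 = (161 - 12^2)/17 = 17/17 = 1, a_10 = floor((12 + 12)/1) = 24.
  m_11 = 1*24 - 12 = 12, d_11 = (161 - 12^2)/1 = 17/1 = 17: (m_11, d_11) = (m_1, d_1) = (12, 17), so from here the quotients repeat a_1, ..., a_10; the period length is 10.
So sqrt(161) = [12; (1, 2, 4, 1, 2, 1, 4, 2, 1, 24)] with period length k = 10.
k is even, so the fundamental solution of x^2 - 161y^2 = 1 is (p_{k-1}, q_{k-1}) = (p_9, q_9); compute convergents through index 9.
Convergents (p_i = a_i*p_{i-1} + p_{i-2}, q_i = a_i*q_{i-1} + q_{i-2} with p_{-2}=0, p_{-1}=1, q_{-2}=1, q_{-1}=0):
  i=0: a_0=12, p_0 = 12*1 + 0 = 12, q_0 = 12*0 + 1 = 1.
  i=1: a_1=1, p_1 = 1*12 + 1 = 13, q_1 = 1*1 + 0 = 1.
  i=2: a_2=2, p_2 = 2*13 + 12 = 38, q_2 = 2*1 + 1 = 3.
  i=3: a_3=4, p_3 = 4*38 + 13 = 165, q_3 = 4*3 + 1 = 13.
  i=4: a_4=1, p_4 = 1*165 + 38 = 203, q_4 = 1*13 + 3 = 16.
  i=5: a_5=2, p_5 = 2*203 + 165 = 571, q_5 = 2*16 + 13 = 45.
  i=6: a_6=1, p_6 = 1*571 + 203 = 774, q_6 = 1*45 + 16 = 61.
  i=7: a_7=4, p_7 = 4*774 + 571 = 3667, q_7 = 4*61 + 45 = 289.
  i=8: a_8=2, p_8 = 2*3667 + 774 = 8108, q_8 = 2*289 + 61 = 639.
  i=9: a_9=1, p_9 = 1*8108 + 3667 = 11775, q_9 = 1*639 + 289 = 928.
Check: 11775^2 - 161*928^2 = 138650625 - 138650624 = 1, so (x, y) = (11775, 928) solves the equation, and by the theorem it is the least positive solution.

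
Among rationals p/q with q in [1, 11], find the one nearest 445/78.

57/10

Expand x = 445/78 as a continued fraction with the Euclidean algorithm:
  445 = 5*78 + 55, so a_0 = 5.
  78 = 1*55 + 23, so a_1 = 1.
  55 = 2*23 + 9, so a_2 = 2.
  23 = 2*9 + 5, so a_3 = 2.
  9 = 1*5 + 4, so a_4 = 1.
  5 = 1*4 + 1, so a_5 = 1.
  4 = 4*1 + 0, so a_6 = 4.
so x = [5; 1, 2, 2, 1, 1, 4].
Convergents (p_i = a_i*p_{i-1} + p_{i-2}, q_i = a_i*q_{i-1} + q_{i-2} with p_{-2}=0, p_{-1}=1, q_{-2}=1, q_{-1}=0), until the denominator exceeds 11:
  i=0: a_0=5, p_0 = 5*1 + 0 = 5, q_0 = 5*0 + 1 = 1.
  i=1: a_1=1, p_1 = 1*5 + 1 = 6, q_1 = 1*1 + 0 = 1.
  i=2: a_2=2, p_2 = 2*6 + 5 = 17, q_2 = 2*1 + 1 = 3.
  i=3: a_3=2, p_3 = 2*17 + 6 = 40, q_3 = 2*3 + 1 = 7.
  i=4: a_4=1, p_4 = 1*40 + 17 = 57, q_4 = 1*7 + 3 = 10.
  i=5: a_5=1, p_5 = 1*57 + 40 = 97, q_5 = 1*10 + 7 = 17.
q_5 = 17 > 11, so the last convergent with denominator <= 11 is p_4/q_4 = 57/10.
The closest fraction with denominator <= 11 is either p_4/q_4 or the intermediate fraction (k*p_4 + p_3)/(k*q_4 + q_3) with the largest k >= 1 whose denominator stays <= 11; these approach x as k grows, and every other convergent or intermediate fraction in range is farther away.
Largest k: floor((11 - q_3)/q_4) = floor((11 - 7)/10) = 0.
Since k = 0, no intermediate fraction beyond p_4/q_4 has denominator <= 11, so the convergent 57/10 is the closest (its error is |445*10 - 57*78|/(78*10) = 4/780).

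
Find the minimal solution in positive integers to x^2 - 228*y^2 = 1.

(x, y) = (151, 10)

First expand sqrt(228) as a continued fraction. With x_i = (sqrt(228) + m_i)/d_i and (m_0, d_0) = (0, 1): a_0 = floor(sqrt(228)) = 15, since 15^2 = 225 <= 228 < 256 = 16^2.
Iterate m_{i+1} = d_i*a_i - m_i, d_{i+1} = (228 - m_{i+1}^2)/d_i, a_{i+1} = floor((a_0 + m_{i+1})/d_{i+1}):
  m_1 = 1*15 - 0 = 15, d_1 = (228 - 15^2)/1 = 3/1 = 3, a_1 = floor((15 + 15)/3) = 10.
  m_2 = 3*10 - 15 = 15, d_2 = (228 - 15^2)/3 = 3/3 = 1, a_2 = floor((15 + 15)/1) = 30.
  m_3 = 1*30 - 15 = 15, d_3 = (228 - 15^2)/1 = 3/1 = 3: (m_3, d_3) = (m_1, d_1) = (15, 3), so from here the quotients repeat a_1, a_2; the period length is 2.
So sqrt(228) = [15; (10, 30)] with period length k = 2.
k is even, so the fundamental solution of x^2 - 228y^2 = 1 is (p_{k-1}, q_{k-1}) = (p_1, q_1); compute convergents through index 1.
Convergents (p_i = a_i*p_{i-1} + p_{i-2}, q_i = a_i*q_{i-1} + q_{i-2} with p_{-2}=0, p_{-1}=1, q_{-2}=1, q_{-1}=0):
  i=0: a_0=15, p_0 = 15*1 + 0 = 15, q_0 = 15*0 + 1 = 1.
  i=1: a_1=10, p_1 = 10*15 + 1 = 151, q_1 = 10*1 + 0 = 10.
Check: 151^2 - 228*10^2 = 22801 - 22800 = 1, so (x, y) = (151, 10) solves the equation, and by the theorem it is the least positive solution.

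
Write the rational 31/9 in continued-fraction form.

Run the Euclidean algorithm on 31 and 9; the successive quotients are the partial quotients a_0, a_1, ... (each step inverts the fractional part left over by the previous one):
  31 = 3*9 + 4, so a_0 = 3.
  9 = 2*4 + 1, so a_1 = 2.
  4 = 4*1 + 0, so a_2 = 4.
The remainder reaches 0 after 3 divisions, so the expansion has 3 partial quotients, read off in order.

[3; 2, 4]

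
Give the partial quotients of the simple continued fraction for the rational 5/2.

[2; 2]

Run the Euclidean algorithm on 5 and 2; the successive quotients are the partial quotients a_0, a_1, ... (each step inverts the fractional part left over by the previous one):
  5 = 2*2 + 1, so a_0 = 2.
  2 = 2*1 + 0, so a_1 = 2.
The remainder reaches 0 after 2 divisions, so the expansion has 2 partial quotients, read off in order.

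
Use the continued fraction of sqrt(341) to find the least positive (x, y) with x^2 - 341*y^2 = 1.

First expand sqrt(341) as a continued fraction. With x_i = (sqrt(341) + m_i)/d_i and (m_0, d_0) = (0, 1): a_0 = floor(sqrt(341)) = 18, since 18^2 = 324 <= 341 < 361 = 19^2.
Iterate m_{i+1} = d_i*a_i - m_i, d_{i+1} = (341 - m_{i+1}^2)/d_i, a_{i+1} = floor((a_0 + m_{i+1})/d_{i+1}):
  m_1 = 1*18 - 0 = 18, d_1 = (341 - 18^2)/1 = 17/1 = 17, a_1 = floor((18 + 18)/17) = 2.
  m_2 = 17*2 - 18 = 16, d_2 = (341 - 16^2)/17 = 85/17 = 5, a_2 = floor((18 + 16)/5) = 6.
  m_3 = 5*6 - 16 = 14, d_3 = (341 - 14^2)/5 = 145/5 = 29, a_3 = floor((18 + 14)/29) = 1.
  m_4 = 29*1 - 14 = 15, d_4 = (341 - 15^2)/29 = 116/29 = 4, a_4 = floor((18 + 15)/4) = 8.
  m_5 = 4*8 - 15 = 17, d_5 = (341 - 17^2)/4 = 52/4 = 13, a_5 = floor((18 + 17)/13) = 2.
  m_6 = 13*2 - 17 = 9, d_6 = (341 - 9^2)/13 = 260/13 = 20, a_6 = floor((18 + 9)/20) = 1.
  m_7 = 20*1 - 9 = 11, d_7 = (341 - 11^2)/20 = 220/20 = 11, a_7 = floor((18 + 11)/11) = 2.
  m_8 = 11*2 - 11 = 11, d_8 = (341 - 11^2)/11 = 220/11 = 20, a_8 = floor((18 + 11)/20) = 1.
  m_9 = 20*1 - 11 = 9, d_9 = (341 - 9^2)/20 = 260/20 = 13, a_9 = floor((18 + 9)/13) = 2.
  m_10 = 13*2 - 9 = 17, d_10 = (341 - 17^2)/13 = 52/13 = 4, a_10 = floor((18 + 17)/4) = 8.
  m_11 = 4*8 - 17 = 15, d_11 = (341 - 15^2)/4 = 116/4 = 29, a_11 = floor((18 + 15)/29) = 1.
  m_12 = 29*1 - 15 = 14, d_12 = (341 - 14^2)/29 = 145/29 = 5, a_12 = floor((18 + 14)/5) = 6.
  m_13 = 5*6 - 14 = 16, d_13 = (341 - 16^2)/5 = 85/5 = 17, a_13 = floor((18 + 16)/17) = 2.
  m_14 = 17*2 - 16 = 18, d_14 = (341 - 18^2)/17 = 17/17 = 1, a_14 = floor((18 + 18)/1) = 36.
  m_15 = 1*36 - 18 = 18, d_15 = (341 - 18^2)/1 = 17/1 = 17: (m_15, d_15) = (m_1, d_1) = (18, 17), so from here the quotients repeat a_1, ..., a_14; the period length is 14.
So sqrt(341) = [18; (2, 6, 1, 8, 2, 1, 2, 1, 2, 8, 1, 6, 2, 36)] with period length k = 14.
k is even, so the fundamental solution of x^2 - 341y^2 = 1 is (p_{k-1}, q_{k-1}) = (p_13, q_13); compute convergents through index 13.
Convergents (p_i = a_i*p_{i-1} + p_{i-2}, q_i = a_i*q_{i-1} + q_{i-2} with p_{-2}=0, p_{-1}=1, q_{-2}=1, q_{-1}=0):
  i=0: a_0=18, p_0 = 18*1 + 0 = 18, q_0 = 18*0 + 1 = 1.
  i=1: a_1=2, p_1 = 2*18 + 1 = 37, q_1 = 2*1 + 0 = 2.
  i=2: a_2=6, p_2 = 6*37 + 18 = 240, q_2 = 6*2 + 1 = 13.
  i=3: a_3=1, p_3 = 1*240 + 37 = 277, q_3 = 1*13 + 2 = 15.
  i=4: a_4=8, p_4 = 8*277 + 240 = 2456, q_4 = 8*15 + 13 = 133.
  i=5: a_5=2, p_5 = 2*2456 + 277 = 5189, q_5 = 2*133 + 15 = 281.
  i=6: a_6=1, p_6 = 1*5189 + 2456 = 7645, q_6 = 1*281 + 133 = 414.
  i=7: a_7=2, p_7 = 2*7645 + 5189 = 20479, q_7 = 2*414 + 281 = 1109.
  i=8: a_8=1, p_8 = 1*20479 + 7645 = 28124, q_8 = 1*1109 + 414 = 1523.
  i=9: a_9=2, p_9 = 2*28124 + 20479 = 76727, q_9 = 2*1523 + 1109 = 4155.
  i=10: a_10=8, p_10 = 8*76727 + 28124 = 641940, q_10 = 8*4155 + 1523 = 34763.
  i=11: a_11=1, p_11 = 1*641940 + 76727 = 718667, q_11 = 1*34763 + 4155 = 38918.
  i=12: a_12=6, p_12 = 6*718667 + 641940 = 4953942, q_12 = 6*38918 + 34763 = 268271.
  i=13: a_13=2, p_13 = 2*4953942 + 718667 = 10626551, q_13 = 2*268271 + 38918 = 575460.
Check: 10626551^2 - 341*575460^2 = 112923586155601 - 112923586155600 = 1, so (x, y) = (10626551, 575460) solves the equation, and by the theorem it is the least positive solution.

(x, y) = (10626551, 575460)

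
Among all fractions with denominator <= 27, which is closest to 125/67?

Expand x = 125/67 as a continued fraction with the Euclidean algorithm:
  125 = 1*67 + 58, so a_0 = 1.
  67 = 1*58 + 9, so a_1 = 1.
  58 = 6*9 + 4, so a_2 = 6.
  9 = 2*4 + 1, so a_3 = 2.
  4 = 4*1 + 0, so a_4 = 4.
so x = [1; 1, 6, 2, 4].
Convergents (p_i = a_i*p_{i-1} + p_{i-2}, q_i = a_i*q_{i-1} + q_{i-2} with p_{-2}=0, p_{-1}=1, q_{-2}=1, q_{-1}=0), until the denominator exceeds 27:
  i=0: a_0=1, p_0 = 1*1 + 0 = 1, q_0 = 1*0 + 1 = 1.
  i=1: a_1=1, p_1 = 1*1 + 1 = 2, q_1 = 1*1 + 0 = 1.
  i=2: a_2=6, p_2 = 6*2 + 1 = 13, q_2 = 6*1 + 1 = 7.
  i=3: a_3=2, p_3 = 2*13 + 2 = 28, q_3 = 2*7 + 1 = 15.
  i=4: a_4=4, p_4 = 4*28 + 13 = 125, q_4 = 4*15 + 7 = 67.
q_4 = 67 > 27, so the last convergent with denominator <= 27 is p_3/q_3 = 28/15.
The closest fraction with denominator <= 27 is either p_3/q_3 or the intermediate fraction (k*p_3 + p_2)/(k*q_3 + q_2) with the largest k >= 1 whose denominator stays <= 27; these approach x as k grows, and every other convergent or intermediate fraction in range is farther away.
Largest k: floor((27 - q_2)/q_3) = floor((27 - 7)/15) = 1.
That gives (1*28 + 13)/(1*15 + 7) = 41/22.
Compare the errors: |x - 28/15| = |125*15 - 28*67|/(67*15) = 1/1005, and |x - 41/22| = |125*22 - 41*67|/(67*22) = 3/1474.
Cross-multiplying, 1*1474 = 1474 < 3015 = 3*1005, so 1/1005 is smaller: the convergent 28/15 is closer to x than 41/22.

28/15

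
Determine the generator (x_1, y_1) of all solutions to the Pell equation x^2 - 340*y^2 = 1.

(x, y) = (285769, 15498)

First expand sqrt(340) as a continued fraction. With x_i = (sqrt(340) + m_i)/d_i and (m_0, d_0) = (0, 1): a_0 = floor(sqrt(340)) = 18, since 18^2 = 324 <= 340 < 361 = 19^2.
Iterate m_{i+1} = d_i*a_i - m_i, d_{i+1} = (340 - m_{i+1}^2)/d_i, a_{i+1} = floor((a_0 + m_{i+1})/d_{i+1}):
  m_1 = 1*18 - 0 = 18, d_1 = (340 - 18^2)/1 = 16/1 = 16, a_1 = floor((18 + 18)/16) = 2.
  m_2 = 16*2 - 18 = 14, d_2 = (340 - 14^2)/16 = 144/16 = 9, a_2 = floor((18 + 14)/9) = 3.
  m_3 = 9*3 - 14 = 13, d_3 = (340 - 13^2)/9 = 171/9 = 19, a_3 = floor((18 + 13)/19) = 1.
  m_4 = 19*1 - 13 = 6, d_4 = (340 - 6^2)/19 = 304/19 = 16, a_4 = floor((18 + 6)/16) = 1.
  m_5 = 16*1 - 6 = 10, d_5 = (340 - 10^2)/16 = 240/16 = 15, a_5 = floor((18 + 10)/15) = 1.
  m_6 = 15*1 - 10 = 5, d_6 = (340 - 5^2)/15 = 315/15 = 21, a_6 = floor((18 + 5)/21) = 1.
  m_7 = 21*1 - 5 = 16, d_7 = (340 - 16^2)/21 = 84/21 = 4, a_7 = floor((18 + 16)/4) = 8.
  m_8 = 4*8 - 16 = 16, d_8 = (340 - 16^2)/4 = 84/4 = 21, a_8 = floor((18 + 16)/21) = 1.
  m_9 = 21*1 - 16 = 5, d_9 = (340 - 5^2)/21 = 315/21 = 15, a_9 = floor((18 + 5)/15) = 1.
  m_10 = 15*1 - 5 = 10, d_10 = (340 - 10^2)/15 = 240/15 = 16, a_10 = floor((18 + 10)/16) = 1.
  m_11 = 16*1 - 10 = 6, d_11 = (340 - 6^2)/16 = 304/16 = 19, a_11 = floor((18 + 6)/19) = 1.
  m_12 = 19*1 - 6 = 13, d_12 = (340 - 13^2)/19 = 171/19 = 9, a_12 = floor((18 + 13)/9) = 3.
  m_13 = 9*3 - 13 = 14, d_13 = (340 - 14^2)/9 = 144/9 = 16, a_13 = floor((18 + 14)/16) = 2.
  m_14 = 16*2 - 14 = 18, d_14 = (340 - 18^2)/16 = 16/16 = 1, a_14 = floor((18 + 18)/1) = 36.
  m_15 = 1*36 - 18 = 18, d_15 = (340 - 18^2)/1 = 16/1 = 16: (m_15, d_15) = (m_1, d_1) = (18, 16), so from here the quotients repeat a_1, ..., a_14; the period length is 14.
So sqrt(340) = [18; (2, 3, 1, 1, 1, 1, 8, 1, 1, 1, 1, 3, 2, 36)] with period length k = 14.
k is even, so the fundamental solution of x^2 - 340y^2 = 1 is (p_{k-1}, q_{k-1}) = (p_13, q_13); compute convergents through index 13.
Convergents (p_i = a_i*p_{i-1} + p_{i-2}, q_i = a_i*q_{i-1} + q_{i-2} with p_{-2}=0, p_{-1}=1, q_{-2}=1, q_{-1}=0):
  i=0: a_0=18, p_0 = 18*1 + 0 = 18, q_0 = 18*0 + 1 = 1.
  i=1: a_1=2, p_1 = 2*18 + 1 = 37, q_1 = 2*1 + 0 = 2.
  i=2: a_2=3, p_2 = 3*37 + 18 = 129, q_2 = 3*2 + 1 = 7.
  i=3: a_3=1, p_3 = 1*129 + 37 = 166, q_3 = 1*7 + 2 = 9.
  i=4: a_4=1, p_4 = 1*166 + 129 = 295, q_4 = 1*9 + 7 = 16.
  i=5: a_5=1, p_5 = 1*295 + 166 = 461, q_5 = 1*16 + 9 = 25.
  i=6: a_6=1, p_6 = 1*461 + 295 = 756, q_6 = 1*25 + 16 = 41.
  i=7: a_7=8, p_7 = 8*756 + 461 = 6509, q_7 = 8*41 + 25 = 353.
  i=8: a_8=1, p_8 = 1*6509 + 756 = 7265, q_8 = 1*353 + 41 = 394.
  i=9: a_9=1, p_9 = 1*7265 + 6509 = 13774, q_9 = 1*394 + 353 = 747.
  i=10: a_10=1, p_10 = 1*13774 + 7265 = 21039, q_10 = 1*747 + 394 = 1141.
  i=11: a_11=1, p_11 = 1*21039 + 13774 = 34813, q_11 = 1*1141 + 747 = 1888.
  i=12: a_12=3, p_12 = 3*34813 + 21039 = 125478, q_12 = 3*1888 + 1141 = 6805.
  i=13: a_13=2, p_13 = 2*125478 + 34813 = 285769, q_13 = 2*6805 + 1888 = 15498.
Check: 285769^2 - 340*15498^2 = 81663921361 - 81663921360 = 1, so (x, y) = (285769, 15498) solves the equation, and by the theorem it is the least positive solution.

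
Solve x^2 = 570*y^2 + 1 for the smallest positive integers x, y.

(x, y) = (191, 8)

First expand sqrt(570) as a continued fraction. With x_i = (sqrt(570) + m_i)/d_i and (m_0, d_0) = (0, 1): a_0 = floor(sqrt(570)) = 23, since 23^2 = 529 <= 570 < 576 = 24^2.
Iterate m_{i+1} = d_i*a_i - m_i, d_{i+1} = (570 - m_{i+1}^2)/d_i, a_{i+1} = floor((a_0 + m_{i+1})/d_{i+1}):
  m_1 = 1*23 - 0 = 23, d_1 = (570 - 23^2)/1 = 41/1 = 41, a_1 = floor((23 + 23)/41) = 1.
  m_2 = 41*1 - 23 = 18, d_2 = (570 - 18^2)/41 = 246/41 = 6, a_2 = floor((23 + 18)/6) = 6.
  m_3 = 6*6 - 18 = 18, d_3 = (570 - 18^2)/6 = 246/6 = 41, a_3 = floor((23 + 18)/41) = 1.
  m_4 = 41*1 - 18 = 23, d_4 = (570 - 23^2)/41 = 41/41 = 1, a_4 = floor((23 + 23)/1) = 46.
  m_5 = 1*46 - 23 = 23, d_5 = (570 - 23^2)/1 = 41/1 = 41: (m_5, d_5) = (m_1, d_1) = (23, 41), so from here the quotients repeat a_1, ..., a_4; the period length is 4.
So sqrt(570) = [23; (1, 6, 1, 46)] with period length k = 4.
k is even, so the fundamental solution of x^2 - 570y^2 = 1 is (p_{k-1}, q_{k-1}) = (p_3, q_3); compute convergents through index 3.
Convergents (p_i = a_i*p_{i-1} + p_{i-2}, q_i = a_i*q_{i-1} + q_{i-2} with p_{-2}=0, p_{-1}=1, q_{-2}=1, q_{-1}=0):
  i=0: a_0=23, p_0 = 23*1 + 0 = 23, q_0 = 23*0 + 1 = 1.
  i=1: a_1=1, p_1 = 1*23 + 1 = 24, q_1 = 1*1 + 0 = 1.
  i=2: a_2=6, p_2 = 6*24 + 23 = 167, q_2 = 6*1 + 1 = 7.
  i=3: a_3=1, p_3 = 1*167 + 24 = 191, q_3 = 1*7 + 1 = 8.
Check: 191^2 - 570*8^2 = 36481 - 36480 = 1, so (x, y) = (191, 8) solves the equation, and by the theorem it is the least positive solution.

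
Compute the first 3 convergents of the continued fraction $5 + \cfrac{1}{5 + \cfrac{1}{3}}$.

Using the convergent recurrence p_i = a_i*p_{i-1} + p_{i-2}, q_i = a_i*q_{i-1} + q_{i-2} with p_{-2}=0, p_{-1}=1, q_{-2}=1, q_{-1}=0:
  i=0: a_0=5, p_0 = 5*1 + 0 = 5, q_0 = 5*0 + 1 = 1.
  i=1: a_1=5, p_1 = 5*5 + 1 = 26, q_1 = 5*1 + 0 = 5.
  i=2: a_2=3, p_2 = 3*26 + 5 = 83, q_2 = 3*5 + 1 = 16.

5/1, 26/5, 83/16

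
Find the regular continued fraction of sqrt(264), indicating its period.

Write x_i = (sqrt(264) + m_i)/d_i with (m_0, d_0) = (0, 1). a_0 = floor(sqrt(264)) = 16, since 16^2 = 256 <= 264 < 289 = 17^2.
Iterate m_{i+1} = d_i*a_i - m_i, d_{i+1} = (264 - m_{i+1}^2)/d_i, a_{i+1} = floor((a_0 + m_{i+1})/d_{i+1}):
  m_1 = 1*16 - 0 = 16, d_1 = (264 - 16^2)/1 = 8/1 = 8, a_1 = floor((16 + 16)/8) = 4.
  m_2 = 8*4 - 16 = 16, d_2 = (264 - 16^2)/8 = 8/8 = 1, a_2 = floor((16 + 16)/1) = 32.
  m_3 = 1*32 - 16 = 16, d_3 = (264 - 16^2)/1 = 8/1 = 8: (m_3, d_3) = (m_1, d_1) = (16, 8), so from here the quotients repeat a_1, a_2; the period length is 2.
Hence the expansion of sqrt(264) is a_0 = 16 followed by the repeating block 4, 32 (period 2).

[16; (4, 32)]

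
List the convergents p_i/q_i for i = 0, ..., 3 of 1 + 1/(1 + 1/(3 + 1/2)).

1/1, 2/1, 7/4, 16/9

Using the convergent recurrence p_i = a_i*p_{i-1} + p_{i-2}, q_i = a_i*q_{i-1} + q_{i-2} with p_{-2}=0, p_{-1}=1, q_{-2}=1, q_{-1}=0:
  i=0: a_0=1, p_0 = 1*1 + 0 = 1, q_0 = 1*0 + 1 = 1.
  i=1: a_1=1, p_1 = 1*1 + 1 = 2, q_1 = 1*1 + 0 = 1.
  i=2: a_2=3, p_2 = 3*2 + 1 = 7, q_2 = 3*1 + 1 = 4.
  i=3: a_3=2, p_3 = 2*7 + 2 = 16, q_3 = 2*4 + 1 = 9.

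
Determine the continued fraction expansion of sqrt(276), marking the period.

Write x_i = (sqrt(276) + m_i)/d_i with (m_0, d_0) = (0, 1). a_0 = floor(sqrt(276)) = 16, since 16^2 = 256 <= 276 < 289 = 17^2.
Iterate m_{i+1} = d_i*a_i - m_i, d_{i+1} = (276 - m_{i+1}^2)/d_i, a_{i+1} = floor((a_0 + m_{i+1})/d_{i+1}):
  m_1 = 1*16 - 0 = 16, d_1 = (276 - 16^2)/1 = 20/1 = 20, a_1 = floor((16 + 16)/20) = 1.
  m_2 = 20*1 - 16 = 4, d_2 = (276 - 4^2)/20 = 260/20 = 13, a_2 = floor((16 + 4)/13) = 1.
  m_3 = 13*1 - 4 = 9, d_3 = (276 - 9^2)/13 = 195/13 = 15, a_3 = floor((16 + 9)/15) = 1.
  m_4 = 15*1 - 9 = 6, d_4 = (276 - 6^2)/15 = 240/15 = 16, a_4 = floor((16 + 6)/16) = 1.
  m_5 = 16*1 - 6 = 10, d_5 = (276 - 10^2)/16 = 176/16 = 11, a_5 = floor((16 + 10)/11) = 2.
  m_6 = 11*2 - 10 = 12, d_6 = (276 - 12^2)/11 = 132/11 = 12, a_6 = floor((16 + 12)/12) = 2.
  m_7 = 12*2 - 12 = 12, d_7 = (276 - 12^2)/12 = 132/12 = 11, a_7 = floor((16 + 12)/11) = 2.
  m_8 = 11*2 - 12 = 10, d_8 = (276 - 10^2)/11 = 176/11 = 16, a_8 = floor((16 + 10)/16) = 1.
  m_9 = 16*1 - 10 = 6, d_9 = (276 - 6^2)/16 = 240/16 = 15, a_9 = floor((16 + 6)/15) = 1.
  m_10 = 15*1 - 6 = 9, d_10 = (276 - 9^2)/15 = 195/15 = 13, a_10 = floor((16 + 9)/13) = 1.
  m_11 = 13*1 - 9 = 4, d_11 = (276 - 4^2)/13 = 260/13 = 20, a_11 = floor((16 + 4)/20) = 1.
  m_12 = 20*1 - 4 = 16, d_12 = (276 - 16^2)/20 = 20/20 = 1, a_12 = floor((16 + 16)/1) = 32.
  m_13 = 1*32 - 16 = 16, d_13 = (276 - 16^2)/1 = 20/1 = 20: (m_13, d_13) = (m_1, d_1) = (16, 20), so from here the quotients repeat a_1, ..., a_12; the period length is 12.
Hence the expansion of sqrt(276) is a_0 = 16 followed by the repeating block 1, 1, 1, 1, 2, 2, 2, 1, 1, 1, 1, 32 (period 12).

[16; (1, 1, 1, 1, 2, 2, 2, 1, 1, 1, 1, 32)]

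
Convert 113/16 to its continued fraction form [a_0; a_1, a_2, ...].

Run the Euclidean algorithm on 113 and 16; the successive quotients are the partial quotients a_0, a_1, ... (each step inverts the fractional part left over by the previous one):
  113 = 7*16 + 1, so a_0 = 7.
  16 = 16*1 + 0, so a_1 = 16.
The remainder reaches 0 after 2 divisions, so the expansion has 2 partial quotients, read off in order.

[7; 16]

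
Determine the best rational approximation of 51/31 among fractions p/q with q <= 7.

Expand x = 51/31 as a continued fraction with the Euclidean algorithm:
  51 = 1*31 + 20, so a_0 = 1.
  31 = 1*20 + 11, so a_1 = 1.
  20 = 1*11 + 9, so a_2 = 1.
  11 = 1*9 + 2, so a_3 = 1.
  9 = 4*2 + 1, so a_4 = 4.
  2 = 2*1 + 0, so a_5 = 2.
so x = [1; 1, 1, 1, 4, 2].
Convergents (p_i = a_i*p_{i-1} + p_{i-2}, q_i = a_i*q_{i-1} + q_{i-2} with p_{-2}=0, p_{-1}=1, q_{-2}=1, q_{-1}=0), until the denominator exceeds 7:
  i=0: a_0=1, p_0 = 1*1 + 0 = 1, q_0 = 1*0 + 1 = 1.
  i=1: a_1=1, p_1 = 1*1 + 1 = 2, q_1 = 1*1 + 0 = 1.
  i=2: a_2=1, p_2 = 1*2 + 1 = 3, q_2 = 1*1 + 1 = 2.
  i=3: a_3=1, p_3 = 1*3 + 2 = 5, q_3 = 1*2 + 1 = 3.
  i=4: a_4=4, p_4 = 4*5 + 3 = 23, q_4 = 4*3 + 2 = 14.
q_4 = 14 > 7, so the last convergent with denominator <= 7 is p_3/q_3 = 5/3.
The closest fraction with denominator <= 7 is either p_3/q_3 or the intermediate fraction (k*p_3 + p_2)/(k*q_3 + q_2) with the largest k >= 1 whose denominator stays <= 7; these approach x as k grows, and every other convergent or intermediate fraction in range is farther away.
Largest k: floor((7 - q_2)/q_3) = floor((7 - 2)/3) = 1.
That gives (1*5 + 3)/(1*3 + 2) = 8/5.
Compare the errors: |x - 5/3| = |51*3 - 5*31|/(31*3) = 2/93, and |x - 8/5| = |51*5 - 8*31|/(31*5) = 7/155.
Cross-multiplying, 2*155 = 310 < 651 = 7*93, so 2/93 is smaller: the convergent 5/3 is closer to x than 8/5.

5/3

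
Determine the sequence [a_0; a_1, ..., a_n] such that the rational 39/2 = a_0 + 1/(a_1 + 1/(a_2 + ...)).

Run the Euclidean algorithm on 39 and 2; the successive quotients are the partial quotients a_0, a_1, ... (each step inverts the fractional part left over by the previous one):
  39 = 19*2 + 1, so a_0 = 19.
  2 = 2*1 + 0, so a_1 = 2.
The remainder reaches 0 after 2 divisions, so the expansion has 2 partial quotients, read off in order.

[19; 2]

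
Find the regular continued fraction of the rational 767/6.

Run the Euclidean algorithm on 767 and 6; the successive quotients are the partial quotients a_0, a_1, ... (each step inverts the fractional part left over by the previous one):
  767 = 127*6 + 5, so a_0 = 127.
  6 = 1*5 + 1, so a_1 = 1.
  5 = 5*1 + 0, so a_2 = 5.
The remainder reaches 0 after 3 divisions, so the expansion has 3 partial quotients, read off in order.

[127; 1, 5]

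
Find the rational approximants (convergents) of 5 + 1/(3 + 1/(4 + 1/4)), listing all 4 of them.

Using the convergent recurrence p_i = a_i*p_{i-1} + p_{i-2}, q_i = a_i*q_{i-1} + q_{i-2} with p_{-2}=0, p_{-1}=1, q_{-2}=1, q_{-1}=0:
  i=0: a_0=5, p_0 = 5*1 + 0 = 5, q_0 = 5*0 + 1 = 1.
  i=1: a_1=3, p_1 = 3*5 + 1 = 16, q_1 = 3*1 + 0 = 3.
  i=2: a_2=4, p_2 = 4*16 + 5 = 69, q_2 = 4*3 + 1 = 13.
  i=3: a_3=4, p_3 = 4*69 + 16 = 292, q_3 = 4*13 + 3 = 55.

5/1, 16/3, 69/13, 292/55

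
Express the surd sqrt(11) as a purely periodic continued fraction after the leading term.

Write x_i = (sqrt(11) + m_i)/d_i with (m_0, d_0) = (0, 1). a_0 = floor(sqrt(11)) = 3, since 3^2 = 9 <= 11 < 16 = 4^2.
Iterate m_{i+1} = d_i*a_i - m_i, d_{i+1} = (11 - m_{i+1}^2)/d_i, a_{i+1} = floor((a_0 + m_{i+1})/d_{i+1}):
  m_1 = 1*3 - 0 = 3, d_1 = (11 - 3^2)/1 = 2/1 = 2, a_1 = floor((3 + 3)/2) = 3.
  m_2 = 2*3 - 3 = 3, d_2 = (11 - 3^2)/2 = 2/2 = 1, a_2 = floor((3 + 3)/1) = 6.
  m_3 = 1*6 - 3 = 3, d_3 = (11 - 3^2)/1 = 2/1 = 2: (m_3, d_3) = (m_1, d_1) = (3, 2), so from here the quotients repeat a_1, a_2; the period length is 2.
Hence the expansion of sqrt(11) is a_0 = 3 followed by the repeating block 3, 6 (period 2).

[3; (3, 6)]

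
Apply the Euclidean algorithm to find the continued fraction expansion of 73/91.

Run the Euclidean algorithm on 73 and 91; the successive quotients are the partial quotients a_0, a_1, ... (each step inverts the fractional part left over by the previous one):
  73 = 0*91 + 73, so a_0 = 0.
  91 = 1*73 + 18, so a_1 = 1.
  73 = 4*18 + 1, so a_2 = 4.
  18 = 18*1 + 0, so a_3 = 18.
The remainder reaches 0 after 4 divisions, so the expansion has 4 partial quotients, read off in order.

[0; 1, 4, 18]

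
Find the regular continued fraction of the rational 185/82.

[2; 3, 1, 9, 2]

Run the Euclidean algorithm on 185 and 82; the successive quotients are the partial quotients a_0, a_1, ... (each step inverts the fractional part left over by the previous one):
  185 = 2*82 + 21, so a_0 = 2.
  82 = 3*21 + 19, so a_1 = 3.
  21 = 1*19 + 2, so a_2 = 1.
  19 = 9*2 + 1, so a_3 = 9.
  2 = 2*1 + 0, so a_4 = 2.
The remainder reaches 0 after 5 divisions, so the expansion has 5 partial quotients, read off in order.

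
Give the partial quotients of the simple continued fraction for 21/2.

Run the Euclidean algorithm on 21 and 2; the successive quotients are the partial quotients a_0, a_1, ... (each step inverts the fractional part left over by the previous one):
  21 = 10*2 + 1, so a_0 = 10.
  2 = 2*1 + 0, so a_1 = 2.
The remainder reaches 0 after 2 divisions, so the expansion has 2 partial quotients, read off in order.

[10; 2]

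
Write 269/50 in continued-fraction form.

[5; 2, 1, 1, 1, 2, 2]

Run the Euclidean algorithm on 269 and 50; the successive quotients are the partial quotients a_0, a_1, ... (each step inverts the fractional part left over by the previous one):
  269 = 5*50 + 19, so a_0 = 5.
  50 = 2*19 + 12, so a_1 = 2.
  19 = 1*12 + 7, so a_2 = 1.
  12 = 1*7 + 5, so a_3 = 1.
  7 = 1*5 + 2, so a_4 = 1.
  5 = 2*2 + 1, so a_5 = 2.
  2 = 2*1 + 0, so a_6 = 2.
The remainder reaches 0 after 7 divisions, so the expansion has 7 partial quotients, read off in order.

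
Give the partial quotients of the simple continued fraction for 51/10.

[5; 10]

Run the Euclidean algorithm on 51 and 10; the successive quotients are the partial quotients a_0, a_1, ... (each step inverts the fractional part left over by the previous one):
  51 = 5*10 + 1, so a_0 = 5.
  10 = 10*1 + 0, so a_1 = 10.
The remainder reaches 0 after 2 divisions, so the expansion has 2 partial quotients, read off in order.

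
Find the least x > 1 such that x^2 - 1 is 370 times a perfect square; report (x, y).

First expand sqrt(370) as a continued fraction. With x_i = (sqrt(370) + m_i)/d_i and (m_0, d_0) = (0, 1): a_0 = floor(sqrt(370)) = 19, since 19^2 = 361 <= 370 < 400 = 20^2.
Iterate m_{i+1} = d_i*a_i - m_i, d_{i+1} = (370 - m_{i+1}^2)/d_i, a_{i+1} = floor((a_0 + m_{i+1})/d_{i+1}):
  m_1 = 1*19 - 0 = 19, d_1 = (370 - 19^2)/1 = 9/1 = 9, a_1 = floor((19 + 19)/9) = 4.
  m_2 = 9*4 - 19 = 17, d_2 = (370 - 17^2)/9 = 81/9 = 9, a_2 = floor((19 + 17)/9) = 4.
  m_3 = 9*4 - 17 = 19, d_3 = (370 - 19^2)/9 = 9/9 = 1, a_3 = floor((19 + 19)/1) = 38.
  m_4 = 1*38 - 19 = 19, d_4 = (370 - 19^2)/1 = 9/1 = 9: (m_4, d_4) = (m_1, d_1) = (19, 9), so from here the quotients repeat a_1, ..., a_3; the period length is 3.
So sqrt(370) = [19; (4, 4, 38)] with period length k = 3.
k is odd, so (p_{k-1}, q_{k-1}) only solves x^2 - 370y^2 = -1 and the fundamental solution of x^2 - 370y^2 = 1 is (p_{2k-1}, q_{2k-1}) = (p_5, q_5); compute convergents through index 5, running through the period twice.
Convergents (p_i = a_i*p_{i-1} + p_{i-2}, q_i = a_i*q_{i-1} + q_{i-2} with p_{-2}=0, p_{-1}=1, q_{-2}=1, q_{-1}=0):
  i=0: a_0=19, p_0 = 19*1 + 0 = 19, q_0 = 19*0 + 1 = 1.
  i=1: a_1=4, p_1 = 4*19 + 1 = 77, q_1 = 4*1 + 0 = 4.
  i=2: a_2=4, p_2 = 4*77 + 19 = 327, q_2 = 4*4 + 1 = 17.
  i=3: a_3=38, p_3 = 38*327 + 77 = 12503, q_3 = 38*17 + 4 = 650.
  i=4: a_4=4, p_4 = 4*12503 + 327 = 50339, q_4 = 4*650 + 17 = 2617.
  i=5: a_5=4, p_5 = 4*50339 + 12503 = 213859, q_5 = 4*2617 + 650 = 11118.
Indeed p_2^2 - 370*q_2^2 = 106929 - 106930 = -1, not +1.
Check: 213859^2 - 370*11118^2 = 45735671881 - 45735671880 = 1, so (x, y) = (213859, 11118) solves the equation, and by the theorem it is the least positive solution.

(x, y) = (213859, 11118)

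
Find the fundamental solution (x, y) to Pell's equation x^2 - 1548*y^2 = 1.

First expand sqrt(1548) as a continued fraction. With x_i = (sqrt(1548) + m_i)/d_i and (m_0, d_0) = (0, 1): a_0 = floor(sqrt(1548)) = 39, since 39^2 = 1521 <= 1548 < 1600 = 40^2.
Iterate m_{i+1} = d_i*a_i - m_i, d_{i+1} = (1548 - m_{i+1}^2)/d_i, a_{i+1} = floor((a_0 + m_{i+1})/d_{i+1}):
  m_1 = 1*39 - 0 = 39, d_1 = (1548 - 39^2)/1 = 27/1 = 27, a_1 = floor((39 + 39)/27) = 2.
  m_2 = 27*2 - 39 = 15, d_2 = (1548 - 15^2)/27 = 1323/27 = 49, a_2 = floor((39 + 15)/49) = 1.
  m_3 = 49*1 - 15 = 34, d_3 = (1548 - 34^2)/49 = 392/49 = 8, a_3 = floor((39 + 34)/8) = 9.
  m_4 = 8*9 - 34 = 38, d_4 = (1548 - 38^2)/8 = 104/8 = 13, a_4 = floor((39 + 38)/13) = 5.
  m_5 = 13*5 - 38 = 27, d_5 = (1548 - 27^2)/13 = 819/13 = 63, a_5 = floor((39 + 27)/63) = 1.
  m_6 = 63*1 - 27 = 36, d_6 = (1548 - 36^2)/63 = 252/63 = 4, a_6 = floor((39 + 36)/4) = 18.
  m_7 = 4*18 - 36 = 36, d_7 = (1548 - 36^2)/4 = 252/4 = 63, a_7 = floor((39 + 36)/63) = 1.
  m_8 = 63*1 - 36 = 27, d_8 = (1548 - 27^2)/63 = 819/63 = 13, a_8 = floor((39 + 27)/13) = 5.
  m_9 = 13*5 - 27 = 38, d_9 = (1548 - 38^2)/13 = 104/13 = 8, a_9 = floor((39 + 38)/8) = 9.
  m_10 = 8*9 - 38 = 34, d_10 = (1548 - 34^2)/8 = 392/8 = 49, a_10 = floor((39 + 34)/49) = 1.
  m_11 = 49*1 - 34 = 15, d_11 = (1548 - 15^2)/49 = 1323/49 = 27, a_11 = floor((39 + 15)/27) = 2.
  m_12 = 27*2 - 15 = 39, d_12 = (1548 - 39^2)/27 = 27/27 = 1, a_12 = floor((39 + 39)/1) = 78.
  m_13 = 1*78 - 39 = 39, d_13 = (1548 - 39^2)/1 = 27/1 = 27: (m_13, d_13) = (m_1, d_1) = (39, 27), so from here the quotients repeat a_1, ..., a_12; the period length is 12.
So sqrt(1548) = [39; (2, 1, 9, 5, 1, 18, 1, 5, 9, 1, 2, 78)] with period length k = 12.
k is even, so the fundamental solution of x^2 - 1548y^2 = 1 is (p_{k-1}, q_{k-1}) = (p_11, q_11); compute convergents through index 11.
Convergents (p_i = a_i*p_{i-1} + p_{i-2}, q_i = a_i*q_{i-1} + q_{i-2} with p_{-2}=0, p_{-1}=1, q_{-2}=1, q_{-1}=0):
  i=0: a_0=39, p_0 = 39*1 + 0 = 39, q_0 = 39*0 + 1 = 1.
  i=1: a_1=2, p_1 = 2*39 + 1 = 79, q_1 = 2*1 + 0 = 2.
  i=2: a_2=1, p_2 = 1*79 + 39 = 118, q_2 = 1*2 + 1 = 3.
  i=3: a_3=9, p_3 = 9*118 + 79 = 1141, q_3 = 9*3 + 2 = 29.
  i=4: a_4=5, p_4 = 5*1141 + 118 = 5823, q_4 = 5*29 + 3 = 148.
  i=5: a_5=1, p_5 = 1*5823 + 1141 = 6964, q_5 = 1*148 + 29 = 177.
  i=6: a_6=18, p_6 = 18*6964 + 5823 = 131175, q_6 = 18*177 + 148 = 3334.
  i=7: a_7=1, p_7 = 1*131175 + 6964 = 138139, q_7 = 1*3334 + 177 = 3511.
  i=8: a_8=5, p_8 = 5*138139 + 131175 = 821870, q_8 = 5*3511 + 3334 = 20889.
  i=9: a_9=9, p_9 = 9*821870 + 138139 = 7534969, q_9 = 9*20889 + 3511 = 191512.
  i=10: a_10=1, p_10 = 1*7534969 + 821870 = 8356839, q_10 = 1*191512 + 20889 = 212401.
  i=11: a_11=2, p_11 = 2*8356839 + 7534969 = 24248647, q_11 = 2*212401 + 191512 = 616314.
Check: 24248647^2 - 1548*616314^2 = 587996881330609 - 587996881330608 = 1, so (x, y) = (24248647, 616314) solves the equation, and by the theorem it is the least positive solution.

(x, y) = (24248647, 616314)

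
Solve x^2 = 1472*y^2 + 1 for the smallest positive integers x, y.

(x, y) = (1151, 30)

First expand sqrt(1472) as a continued fraction. With x_i = (sqrt(1472) + m_i)/d_i and (m_0, d_0) = (0, 1): a_0 = floor(sqrt(1472)) = 38, since 38^2 = 1444 <= 1472 < 1521 = 39^2.
Iterate m_{i+1} = d_i*a_i - m_i, d_{i+1} = (1472 - m_{i+1}^2)/d_i, a_{i+1} = floor((a_0 + m_{i+1})/d_{i+1}):
  m_1 = 1*38 - 0 = 38, d_1 = (1472 - 38^2)/1 = 28/1 = 28, a_1 = floor((38 + 38)/28) = 2.
  m_2 = 28*2 - 38 = 18, d_2 = (1472 - 18^2)/28 = 1148/28 = 41, a_2 = floor((38 + 18)/41) = 1.
  m_3 = 41*1 - 18 = 23, d_3 = (1472 - 23^2)/41 = 943/41 = 23, a_3 = floor((38 + 23)/23) = 2.
  m_4 = 23*2 - 23 = 23, d_4 = (1472 - 23^2)/23 = 943/23 = 41, a_4 = floor((38 + 23)/41) = 1.
  m_5 = 41*1 - 23 = 18, d_5 = (1472 - 18^2)/41 = 1148/41 = 28, a_5 = floor((38 + 18)/28) = 2.
  m_6 = 28*2 - 18 = 38, d_6 = (1472 - 38^2)/28 = 28/28 = 1, a_6 = floor((38 + 38)/1) = 76.
  m_7 = 1*76 - 38 = 38, d_7 = (1472 - 38^2)/1 = 28/1 = 28: (m_7, d_7) = (m_1, d_1) = (38, 28), so from here the quotients repeat a_1, ..., a_6; the period length is 6.
So sqrt(1472) = [38; (2, 1, 2, 1, 2, 76)] with period length k = 6.
k is even, so the fundamental solution of x^2 - 1472y^2 = 1 is (p_{k-1}, q_{k-1}) = (p_5, q_5); compute convergents through index 5.
Convergents (p_i = a_i*p_{i-1} + p_{i-2}, q_i = a_i*q_{i-1} + q_{i-2} with p_{-2}=0, p_{-1}=1, q_{-2}=1, q_{-1}=0):
  i=0: a_0=38, p_0 = 38*1 + 0 = 38, q_0 = 38*0 + 1 = 1.
  i=1: a_1=2, p_1 = 2*38 + 1 = 77, q_1 = 2*1 + 0 = 2.
  i=2: a_2=1, p_2 = 1*77 + 38 = 115, q_2 = 1*2 + 1 = 3.
  i=3: a_3=2, p_3 = 2*115 + 77 = 307, q_3 = 2*3 + 2 = 8.
  i=4: a_4=1, p_4 = 1*307 + 115 = 422, q_4 = 1*8 + 3 = 11.
  i=5: a_5=2, p_5 = 2*422 + 307 = 1151, q_5 = 2*11 + 8 = 30.
Check: 1151^2 - 1472*30^2 = 1324801 - 1324800 = 1, so (x, y) = (1151, 30) solves the equation, and by the theorem it is the least positive solution.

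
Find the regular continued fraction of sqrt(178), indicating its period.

Write x_i = (sqrt(178) + m_i)/d_i with (m_0, d_0) = (0, 1). a_0 = floor(sqrt(178)) = 13, since 13^2 = 169 <= 178 < 196 = 14^2.
Iterate m_{i+1} = d_i*a_i - m_i, d_{i+1} = (178 - m_{i+1}^2)/d_i, a_{i+1} = floor((a_0 + m_{i+1})/d_{i+1}):
  m_1 = 1*13 - 0 = 13, d_1 = (178 - 13^2)/1 = 9/1 = 9, a_1 = floor((13 + 13)/9) = 2.
  m_2 = 9*2 - 13 = 5, d_2 = (178 - 5^2)/9 = 153/9 = 17, a_2 = floor((13 + 5)/17) = 1.
  m_3 = 17*1 - 5 = 12, d_3 = (178 - 12^2)/17 = 34/17 = 2, a_3 = floor((13 + 12)/2) = 12.
  m_4 = 2*12 - 12 = 12, d_4 = (178 - 12^2)/2 = 34/2 = 17, a_4 = floor((13 + 12)/17) = 1.
  m_5 = 17*1 - 12 = 5, d_5 = (178 - 5^2)/17 = 153/17 = 9, a_5 = floor((13 + 5)/9) = 2.
  m_6 = 9*2 - 5 = 13, d_6 = (178 - 13^2)/9 = 9/9 = 1, a_6 = floor((13 + 13)/1) = 26.
  m_7 = 1*26 - 13 = 13, d_7 = (178 - 13^2)/1 = 9/1 = 9: (m_7, d_7) = (m_1, d_1) = (13, 9), so from here the quotients repeat a_1, ..., a_6; the period length is 6.
Hence the expansion of sqrt(178) is a_0 = 13 followed by the repeating block 2, 1, 12, 1, 2, 26 (period 6).

[13; (2, 1, 12, 1, 2, 26)]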